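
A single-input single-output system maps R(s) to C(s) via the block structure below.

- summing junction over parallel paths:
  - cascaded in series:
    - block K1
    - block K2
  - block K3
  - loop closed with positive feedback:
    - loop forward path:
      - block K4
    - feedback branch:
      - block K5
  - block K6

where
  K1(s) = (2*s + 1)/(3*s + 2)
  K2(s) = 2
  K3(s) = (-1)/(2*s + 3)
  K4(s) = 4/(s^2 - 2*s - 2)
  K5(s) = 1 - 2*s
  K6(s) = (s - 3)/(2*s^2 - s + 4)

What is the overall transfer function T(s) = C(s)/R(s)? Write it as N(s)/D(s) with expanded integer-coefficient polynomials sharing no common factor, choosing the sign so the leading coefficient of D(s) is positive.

Reducing step by step:

Step 1. series reduction of K1, K2; result (4*s + 2)/(3*s + 2)
Step 2. apply the feedback formula to K4, K5; result 4/(s^2 + 6*s - 6)
Step 3. add (K1*K2), K3, [K4/(1-K4*K5)], K6 (parallel); the result is T(s) itself (integer coefficients, no common factor, positive leading denominator coefficient)

Answer: (16*s^6 + 120*s^5 + 118*s^4 + 83*s^3 + 48*s^2 + 82*s + 108)/(12*s^6 + 92*s^5 + 71*s^4 + 64*s^3 + 162*s^2 - 132*s - 144)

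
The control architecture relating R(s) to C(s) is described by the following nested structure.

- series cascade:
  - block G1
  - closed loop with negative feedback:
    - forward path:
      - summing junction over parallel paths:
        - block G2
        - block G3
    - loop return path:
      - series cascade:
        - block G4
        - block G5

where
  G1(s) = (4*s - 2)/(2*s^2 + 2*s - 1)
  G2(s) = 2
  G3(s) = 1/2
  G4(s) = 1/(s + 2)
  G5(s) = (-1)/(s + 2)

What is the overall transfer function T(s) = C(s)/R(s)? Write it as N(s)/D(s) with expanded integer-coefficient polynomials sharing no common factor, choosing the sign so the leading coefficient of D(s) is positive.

Step 1: reduce the parallel group G2, G3 = 5/2
Step 2: combine G4, G5 in series = (-1)/(s^2 + 4*s + 4)
Step 3: apply the feedback formula to (G2+G3), (G4*G5) = (5*s^2 + 20*s + 20)/(2*s^2 + 8*s + 3)
Step 4: combine G1, [(G2+G3)/(1+(G2+G3)*(G4*G5))] in series, which is the overall transfer function T(s) = C(s)/R(s) in lowest terms

Therefore the answer is (20*s^3 + 70*s^2 + 40*s - 40)/(4*s^4 + 20*s^3 + 20*s^2 - 2*s - 3).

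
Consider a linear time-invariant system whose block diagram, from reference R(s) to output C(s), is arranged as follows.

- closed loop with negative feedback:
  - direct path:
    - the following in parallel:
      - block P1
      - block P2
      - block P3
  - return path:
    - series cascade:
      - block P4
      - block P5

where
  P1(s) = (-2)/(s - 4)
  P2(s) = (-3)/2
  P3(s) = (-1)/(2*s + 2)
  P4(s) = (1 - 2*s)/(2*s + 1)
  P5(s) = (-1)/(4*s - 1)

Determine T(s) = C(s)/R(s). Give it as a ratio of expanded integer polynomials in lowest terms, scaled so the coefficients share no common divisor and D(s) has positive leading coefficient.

1. sum the parallel branches P1, P2, P3 gives (-3*s^2 + 4*s + 12)/(2*s^2 - 6*s - 8)
2. multiply P4, P5 (series) gives (2*s - 1)/(8*s^2 + 2*s - 1)
3. apply the feedback formula to (P1+P2+P3), (P4*P5), giving the overall T(s)

Final answer: (-24*s^4 + 26*s^3 + 107*s^2 + 20*s - 12)/(16*s^4 - 50*s^3 - 67*s^2 + 10*s - 4)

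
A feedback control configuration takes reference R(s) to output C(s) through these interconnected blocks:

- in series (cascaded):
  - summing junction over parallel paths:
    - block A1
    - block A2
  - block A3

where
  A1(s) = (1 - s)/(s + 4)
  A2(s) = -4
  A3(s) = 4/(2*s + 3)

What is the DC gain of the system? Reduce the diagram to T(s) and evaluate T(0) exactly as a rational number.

1. parallel reduction of A1, A2 -> (-5*s - 15)/(s + 4)
2. cascade (A1+A2), A3 -> (-20*s - 60)/(2*s^2 + 11*s + 12)
Step 2 gives the overall T(s). Then T(0) = -60/12 = -5.

Final answer: -5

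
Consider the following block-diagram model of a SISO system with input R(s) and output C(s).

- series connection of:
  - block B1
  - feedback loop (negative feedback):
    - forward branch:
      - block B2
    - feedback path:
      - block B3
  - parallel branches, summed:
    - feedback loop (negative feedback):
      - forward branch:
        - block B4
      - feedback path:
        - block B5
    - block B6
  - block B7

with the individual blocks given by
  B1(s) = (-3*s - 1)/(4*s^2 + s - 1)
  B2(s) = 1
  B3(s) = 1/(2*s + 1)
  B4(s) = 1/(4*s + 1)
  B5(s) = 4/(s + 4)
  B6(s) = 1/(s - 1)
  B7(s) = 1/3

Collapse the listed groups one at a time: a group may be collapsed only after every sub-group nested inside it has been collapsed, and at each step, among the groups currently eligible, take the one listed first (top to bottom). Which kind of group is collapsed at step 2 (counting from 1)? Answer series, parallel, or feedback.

1. feedback reduction of B2, B3
2. feedback reduction of B4, B5
3. sum the parallel branches [B4/(1+B4*B5)], B6
4. series reduction of B1, [B2/(1+B2*B3)], ([B4/(1+B4*B5)]+B6), B7
The group at step 2 is a feedback group.

Therefore the answer is feedback.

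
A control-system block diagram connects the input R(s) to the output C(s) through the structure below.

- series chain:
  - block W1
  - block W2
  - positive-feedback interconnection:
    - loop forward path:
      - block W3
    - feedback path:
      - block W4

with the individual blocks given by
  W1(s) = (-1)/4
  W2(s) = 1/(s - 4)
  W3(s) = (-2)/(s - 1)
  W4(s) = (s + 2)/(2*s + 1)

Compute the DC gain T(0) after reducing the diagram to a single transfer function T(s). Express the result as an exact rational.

Answer: -1/24

Working:
Step 1 - apply the feedback formula to W3, W4 = (-4*s - 2)/(2*s^2 + s + 3)
Step 2 - series reduction of W1, W2, [W3/(1-W3*W4)] = (2*s + 1)/(4*s^3 - 14*s^2 - 2*s - 24)
DC gain: substitute s = 0 into T(s) from step 2: T(0) = 1/(-24) = -1/24.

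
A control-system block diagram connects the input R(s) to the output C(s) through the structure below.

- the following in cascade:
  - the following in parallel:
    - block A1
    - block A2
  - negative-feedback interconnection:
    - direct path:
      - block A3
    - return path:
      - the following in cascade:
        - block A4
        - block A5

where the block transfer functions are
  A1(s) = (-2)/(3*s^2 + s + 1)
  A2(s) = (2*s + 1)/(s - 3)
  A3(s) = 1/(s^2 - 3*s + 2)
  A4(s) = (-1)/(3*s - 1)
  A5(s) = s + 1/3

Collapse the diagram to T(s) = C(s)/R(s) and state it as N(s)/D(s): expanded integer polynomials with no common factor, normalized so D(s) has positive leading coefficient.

Step 1. parallel reduction of A1, A2 = (6*s^3 + 5*s^2 + s + 7)/(3*s^3 - 8*s^2 - 2*s - 3)
Step 2. series reduction of A4, A5 = (-3*s - 1)/(9*s - 3)
Step 3. collapse the loop (A3 forward, (A4*A5) return) = (9*s - 3)/(9*s^3 - 30*s^2 + 24*s - 7)
Step 4. cascade (A1+A2), [A3/(1+A3*(A4*A5))]; the result is T(s) itself (integer coefficients, no common factor, positive leading denominator coefficient)

Final answer: (54*s^4 + 27*s^3 - 6*s^2 + 60*s - 21)/(27*s^6 - 162*s^5 + 294*s^4 - 180*s^3 + 98*s^2 - 58*s + 21)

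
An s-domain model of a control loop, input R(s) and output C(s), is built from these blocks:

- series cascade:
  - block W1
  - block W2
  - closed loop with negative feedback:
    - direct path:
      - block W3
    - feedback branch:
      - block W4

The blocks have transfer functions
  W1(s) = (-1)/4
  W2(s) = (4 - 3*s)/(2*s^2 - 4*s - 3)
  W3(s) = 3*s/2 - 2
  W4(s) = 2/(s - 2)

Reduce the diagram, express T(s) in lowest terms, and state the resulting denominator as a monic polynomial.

The answer is s^3 - 7*s^2/2 + 3*s/2 + 9/4.

Reasoning:
[1] collapse the loop (W3 forward, W4 return), giving (3*s^2 - 10*s + 8)/(8*s - 12)
[2] multiply W1, W2, [W3/(1+W3*W4)] (series), giving (9*s^3 - 42*s^2 + 64*s - 32)/(64*s^3 - 224*s^2 + 96*s + 144)
No further cancellation is possible in the step-2 result, so that is T(s). Its denominator becomes monic after dividing by the leading coefficient 64.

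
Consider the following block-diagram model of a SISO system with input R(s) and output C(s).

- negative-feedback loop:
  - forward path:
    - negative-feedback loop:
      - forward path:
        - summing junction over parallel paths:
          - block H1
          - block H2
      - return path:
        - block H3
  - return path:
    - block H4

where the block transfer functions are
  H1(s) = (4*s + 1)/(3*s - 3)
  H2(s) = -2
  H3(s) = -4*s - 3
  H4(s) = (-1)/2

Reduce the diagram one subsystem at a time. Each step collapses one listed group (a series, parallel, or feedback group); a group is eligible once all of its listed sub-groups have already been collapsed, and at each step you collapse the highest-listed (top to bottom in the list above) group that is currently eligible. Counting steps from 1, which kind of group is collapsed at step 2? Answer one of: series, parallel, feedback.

1. add H1, H2 (parallel)
2. collapse the loop ((H1+H2) forward, H3 return)
3. reduce the feedback loop with forward [(H1+H2)/(1+(H1+H2)*H3)] and return H4
The group at step 2 is a feedback group.

Answer: feedback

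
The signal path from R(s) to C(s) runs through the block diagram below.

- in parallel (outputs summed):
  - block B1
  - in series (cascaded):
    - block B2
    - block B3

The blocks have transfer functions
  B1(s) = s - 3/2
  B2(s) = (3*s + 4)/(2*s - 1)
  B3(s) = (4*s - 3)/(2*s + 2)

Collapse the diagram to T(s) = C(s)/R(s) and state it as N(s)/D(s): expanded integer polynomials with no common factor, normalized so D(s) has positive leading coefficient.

Answer: (4*s^3 + 8*s^2 + 2*s - 9)/(4*s^2 + 2*s - 2)

Working:
Step 1. multiply B2, B3 (series), giving (12*s^2 + 7*s - 12)/(4*s^2 + 2*s - 2)
Step 2. sum the parallel branches B1, (B2*B3); the result is T(s) itself (integer coefficients, no common factor, positive leading denominator coefficient)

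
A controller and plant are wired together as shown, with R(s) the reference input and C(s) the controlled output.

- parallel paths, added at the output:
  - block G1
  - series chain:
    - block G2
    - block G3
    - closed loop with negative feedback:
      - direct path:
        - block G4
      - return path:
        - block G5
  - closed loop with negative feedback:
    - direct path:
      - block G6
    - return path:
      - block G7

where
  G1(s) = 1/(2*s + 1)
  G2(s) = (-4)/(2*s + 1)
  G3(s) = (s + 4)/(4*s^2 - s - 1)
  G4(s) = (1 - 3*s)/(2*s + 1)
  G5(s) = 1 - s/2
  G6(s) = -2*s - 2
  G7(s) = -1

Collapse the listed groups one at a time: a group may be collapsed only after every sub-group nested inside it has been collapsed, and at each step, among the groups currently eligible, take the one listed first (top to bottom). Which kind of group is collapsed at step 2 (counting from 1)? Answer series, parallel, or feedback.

1. apply the feedback formula to G4, G5
2. reduce the series chain G2, G3, [G4/(1+G4*G5)]
3. close the feedback loop around G6, G7
4. reduce the parallel group G1, (G2*G3*[G4/(1+G4*G5)]), [G6/(1+G6*G7)]
At step 2 the group reduced is series.

Hence the answer: series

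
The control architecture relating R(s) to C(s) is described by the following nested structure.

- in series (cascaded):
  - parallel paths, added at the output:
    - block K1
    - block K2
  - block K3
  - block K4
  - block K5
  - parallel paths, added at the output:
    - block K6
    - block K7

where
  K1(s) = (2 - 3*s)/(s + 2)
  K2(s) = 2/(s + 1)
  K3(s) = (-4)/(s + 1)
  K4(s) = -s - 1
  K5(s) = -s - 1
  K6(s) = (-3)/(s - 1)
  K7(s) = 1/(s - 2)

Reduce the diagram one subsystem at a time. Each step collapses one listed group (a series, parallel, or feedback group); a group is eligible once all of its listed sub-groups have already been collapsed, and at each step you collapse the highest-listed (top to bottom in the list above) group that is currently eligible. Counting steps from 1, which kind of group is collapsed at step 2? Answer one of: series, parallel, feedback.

Step 1 - parallel reduction of K1, K2
Step 2 - parallel reduction of K6, K7
Step 3 - multiply (K1+K2), K3, K4, K5, (K6+K7) (series)
The group at step 2 is a parallel group.

Answer: parallel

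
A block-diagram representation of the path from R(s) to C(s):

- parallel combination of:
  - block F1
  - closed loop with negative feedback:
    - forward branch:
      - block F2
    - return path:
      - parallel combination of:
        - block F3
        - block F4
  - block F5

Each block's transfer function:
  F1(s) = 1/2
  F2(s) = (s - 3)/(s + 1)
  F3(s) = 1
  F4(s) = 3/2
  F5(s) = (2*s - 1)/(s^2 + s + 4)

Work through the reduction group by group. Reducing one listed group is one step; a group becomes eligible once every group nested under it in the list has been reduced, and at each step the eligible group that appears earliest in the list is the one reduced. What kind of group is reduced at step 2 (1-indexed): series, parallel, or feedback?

Answer: feedback

Working:
1. combine F3, F4 in parallel
2. collapse the loop (F2 forward, (F3+F4) return)
3. reduce the parallel group F1, [F2/(1+F2*(F3+F4))], F5
So the answer for step 2 is feedback.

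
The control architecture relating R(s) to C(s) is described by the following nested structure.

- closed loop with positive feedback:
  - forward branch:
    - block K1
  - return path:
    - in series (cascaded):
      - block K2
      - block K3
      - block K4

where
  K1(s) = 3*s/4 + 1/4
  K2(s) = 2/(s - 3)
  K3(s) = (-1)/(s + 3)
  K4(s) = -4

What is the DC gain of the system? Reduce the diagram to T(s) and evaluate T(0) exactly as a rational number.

Step 1. cascade K2, K3, K4; result 8/(s^2 - 9)
Step 2. close the feedback loop around K1, (K2*K3*K4); result (3*s^3 + s^2 - 27*s - 9)/(4*s^2 - 24*s - 44)
The step-2 result is T(s). Setting s = 0: T(0) = -9/(-44) = 9/44.

Final answer: 9/44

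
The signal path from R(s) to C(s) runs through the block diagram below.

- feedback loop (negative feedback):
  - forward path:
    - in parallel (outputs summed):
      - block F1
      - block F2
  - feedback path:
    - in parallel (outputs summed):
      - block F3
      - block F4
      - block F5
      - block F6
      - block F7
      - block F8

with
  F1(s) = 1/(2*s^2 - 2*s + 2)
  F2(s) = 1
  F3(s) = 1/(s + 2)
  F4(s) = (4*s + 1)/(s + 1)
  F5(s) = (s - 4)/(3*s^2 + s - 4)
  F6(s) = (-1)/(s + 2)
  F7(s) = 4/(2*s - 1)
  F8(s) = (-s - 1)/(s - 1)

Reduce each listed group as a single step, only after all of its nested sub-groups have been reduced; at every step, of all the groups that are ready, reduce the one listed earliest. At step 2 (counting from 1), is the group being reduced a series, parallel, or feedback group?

The answer is parallel.

Reasoning:
Step 1: reduce the parallel group F1, F2
Step 2: combine F3, F4, F5, F6, F7, F8 in parallel
Step 3: apply the feedback formula to (F1+F2), (F3+F4+F5+F6+F7+F8)
So the answer for step 2 is parallel.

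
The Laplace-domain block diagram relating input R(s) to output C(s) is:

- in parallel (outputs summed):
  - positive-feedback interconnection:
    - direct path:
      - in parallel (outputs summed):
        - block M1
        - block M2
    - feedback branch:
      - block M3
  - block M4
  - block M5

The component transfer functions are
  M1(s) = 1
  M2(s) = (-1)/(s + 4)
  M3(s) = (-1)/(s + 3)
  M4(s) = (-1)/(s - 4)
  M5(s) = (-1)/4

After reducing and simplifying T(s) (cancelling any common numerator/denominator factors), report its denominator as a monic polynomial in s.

Step 1: parallel reduction of M1, M2 -> (s + 3)/(s + 4)
Step 2: reduce the feedback loop with forward (M1+M2) and return M3 -> (s + 3)/(s + 5)
Step 3: add [(M1+M2)/(1-(M1+M2)*M3)], M4, M5 (parallel) -> (3*s^2 - 9*s - 48)/(4*s^2 + 4*s - 80)
The result of step 3 is T(s) in lowest terms. Its denominator has leading coefficient 4; dividing the denominator through by 4 makes it monic.

Answer: s^2 + s - 20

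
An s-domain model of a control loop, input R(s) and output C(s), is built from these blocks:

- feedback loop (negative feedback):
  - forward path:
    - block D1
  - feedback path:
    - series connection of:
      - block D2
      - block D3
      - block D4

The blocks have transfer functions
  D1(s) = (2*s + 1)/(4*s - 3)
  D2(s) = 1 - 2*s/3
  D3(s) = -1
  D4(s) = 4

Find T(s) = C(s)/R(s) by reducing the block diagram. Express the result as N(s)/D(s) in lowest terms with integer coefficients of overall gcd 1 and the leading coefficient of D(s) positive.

The answer is (6*s + 3)/(16*s^2 - 4*s - 21).

Reasoning:
Step 1 - multiply D2, D3, D4 (series): 8*s/3 - 4
Step 2 - apply the feedback formula to D1, (D2*D3*D4); the result is T(s) itself (integer coefficients, no common factor, positive leading denominator coefficient)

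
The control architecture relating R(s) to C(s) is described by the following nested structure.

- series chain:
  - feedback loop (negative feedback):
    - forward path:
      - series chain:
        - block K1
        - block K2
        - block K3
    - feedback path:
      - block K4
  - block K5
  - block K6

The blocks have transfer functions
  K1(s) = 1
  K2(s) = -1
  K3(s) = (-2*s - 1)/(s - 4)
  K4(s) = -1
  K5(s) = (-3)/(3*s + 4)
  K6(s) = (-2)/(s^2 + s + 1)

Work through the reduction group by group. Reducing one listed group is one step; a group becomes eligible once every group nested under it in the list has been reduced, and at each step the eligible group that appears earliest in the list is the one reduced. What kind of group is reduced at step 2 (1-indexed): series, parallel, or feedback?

[1] series reduction of K1, K2, K3
[2] feedback reduction of (K1*K2*K3), K4
[3] combine [(K1*K2*K3)/(1+(K1*K2*K3)*K4)], K5, K6 in series
The group at step 2 is a feedback group.

Final answer: feedback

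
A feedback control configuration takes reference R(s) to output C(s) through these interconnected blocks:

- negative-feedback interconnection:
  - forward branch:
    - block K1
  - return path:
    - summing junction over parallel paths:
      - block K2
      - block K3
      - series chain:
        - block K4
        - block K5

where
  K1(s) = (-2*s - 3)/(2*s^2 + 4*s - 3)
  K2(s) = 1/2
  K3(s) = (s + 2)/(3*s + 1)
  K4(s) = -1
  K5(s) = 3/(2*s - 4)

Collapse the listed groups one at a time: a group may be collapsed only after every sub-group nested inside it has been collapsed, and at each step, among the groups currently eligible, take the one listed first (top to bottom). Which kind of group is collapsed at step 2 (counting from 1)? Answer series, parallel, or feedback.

Step 1 - multiply K4, K5 (series)
Step 2 - add K2, K3, (K4*K5) (parallel)
Step 3 - apply the feedback formula to K1, (K2+K3+(K4*K5))
So the answer for step 2 is parallel.

Hence the answer: parallel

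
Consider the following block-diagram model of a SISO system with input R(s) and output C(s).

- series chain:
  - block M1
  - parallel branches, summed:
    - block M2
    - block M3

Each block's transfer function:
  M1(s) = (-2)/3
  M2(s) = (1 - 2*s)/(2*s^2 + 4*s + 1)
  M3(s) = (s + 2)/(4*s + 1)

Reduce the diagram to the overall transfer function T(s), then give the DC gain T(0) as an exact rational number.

1. combine M2, M3 in parallel, giving (2*s^3 + 11*s + 3)/(8*s^3 + 18*s^2 + 8*s + 1)
2. series reduction of M1, (M2+M3), giving (-4*s^3 - 22*s - 6)/(24*s^3 + 54*s^2 + 24*s + 3)
That last expression is T(s); at s = 0 only the constant terms survive, so T(0) = -6/3 = -2.

Answer: -2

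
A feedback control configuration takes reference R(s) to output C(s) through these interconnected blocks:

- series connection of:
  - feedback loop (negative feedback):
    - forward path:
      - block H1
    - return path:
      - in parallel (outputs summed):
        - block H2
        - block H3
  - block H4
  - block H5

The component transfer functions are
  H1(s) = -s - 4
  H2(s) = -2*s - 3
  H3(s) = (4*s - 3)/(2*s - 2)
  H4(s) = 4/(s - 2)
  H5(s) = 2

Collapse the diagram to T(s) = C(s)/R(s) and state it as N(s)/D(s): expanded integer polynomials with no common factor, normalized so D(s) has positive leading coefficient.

(1) add H2, H3 (parallel) -> (-4*s^2 + 2*s + 3)/(2*s - 2)
(2) collapse the loop (H1 forward, (H2+H3) return) -> (-2*s^2 - 6*s + 8)/(4*s^3 + 14*s^2 - 9*s - 14)
(3) multiply [H1/(1+H1*(H2+H3))], H4, H5 (series), which is the overall transfer function T(s) = C(s)/R(s) in lowest terms

Hence the answer: (-16*s^2 - 48*s + 64)/(4*s^4 + 6*s^3 - 37*s^2 + 4*s + 28)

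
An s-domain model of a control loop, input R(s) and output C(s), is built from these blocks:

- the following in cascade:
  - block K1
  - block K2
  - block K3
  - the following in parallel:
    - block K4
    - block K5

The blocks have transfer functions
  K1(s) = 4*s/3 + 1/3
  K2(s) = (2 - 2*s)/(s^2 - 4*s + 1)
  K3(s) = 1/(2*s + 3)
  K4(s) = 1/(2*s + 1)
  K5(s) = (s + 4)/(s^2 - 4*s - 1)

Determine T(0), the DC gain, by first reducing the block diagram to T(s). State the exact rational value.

(1) combine K4, K5 in parallel gives (3*s^2 + 5*s + 3)/(2*s^3 - 7*s^2 - 6*s - 1)
(2) reduce the series chain K1, K2, K3, (K4+K5) gives (-24*s^4 - 22*s^3 + 12*s^2 + 28*s + 6)/(12*s^6 - 72*s^5 + 9*s^4 + 312*s^3 + 132*s^2 - 24*s - 9)
Evaluating the step-2 result (the overall T(s)) at s = 0 gives T(0) = 6/(-9) = -2/3.

Therefore the answer is -2/3.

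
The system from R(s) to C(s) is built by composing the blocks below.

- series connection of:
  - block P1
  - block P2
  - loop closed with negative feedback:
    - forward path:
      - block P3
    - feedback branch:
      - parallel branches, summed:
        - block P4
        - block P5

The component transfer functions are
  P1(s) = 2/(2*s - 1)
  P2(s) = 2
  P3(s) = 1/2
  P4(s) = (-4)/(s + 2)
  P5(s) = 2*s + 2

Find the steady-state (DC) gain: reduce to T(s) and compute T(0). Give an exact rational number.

1. parallel reduction of P4, P5: (2*s^2 + 6*s)/(s + 2)
2. feedback reduction of P3, (P4+P5): (s + 2)/(2*s^2 + 8*s + 4)
3. multiply P1, P2, [P3/(1+P3*(P4+P5))] (series): (2*s + 4)/(2*s^3 + 7*s^2 - 2)
Evaluating the step-3 result (the overall T(s)) at s = 0 gives T(0) = 4/(-2) = -2.

Hence the answer: -2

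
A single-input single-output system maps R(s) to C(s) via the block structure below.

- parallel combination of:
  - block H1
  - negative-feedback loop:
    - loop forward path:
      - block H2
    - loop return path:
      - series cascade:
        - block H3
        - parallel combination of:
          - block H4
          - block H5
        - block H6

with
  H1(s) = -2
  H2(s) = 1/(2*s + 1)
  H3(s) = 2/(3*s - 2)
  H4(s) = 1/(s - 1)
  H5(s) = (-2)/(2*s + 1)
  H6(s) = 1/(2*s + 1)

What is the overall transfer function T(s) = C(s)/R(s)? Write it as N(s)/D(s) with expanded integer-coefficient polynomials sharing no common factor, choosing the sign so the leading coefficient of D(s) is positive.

The answer is (-48*s^5 + 20*s^4 + 44*s^3 - 3*s^2 - 11*s - 14)/(24*s^5 - 4*s^4 - 26*s^3 - 3*s^2 + 7*s + 8).

Reasoning:
Step 1 - combine H4, H5 in parallel; result 3/(2*s^2 - s - 1)
Step 2 - series reduction of H3, (H4+H5), H6; result 6/(12*s^4 - 8*s^3 - 9*s^2 + 3*s + 2)
Step 3 - close the feedback loop around H2, (H3*(H4+H5)*H6); result (12*s^4 - 8*s^3 - 9*s^2 + 3*s + 2)/(24*s^5 - 4*s^4 - 26*s^3 - 3*s^2 + 7*s + 8)
Step 4 - add H1, [H2/(1+H2*(H3*(H4+H5)*H6))] (parallel), which is the overall transfer function T(s) = C(s)/R(s) in lowest terms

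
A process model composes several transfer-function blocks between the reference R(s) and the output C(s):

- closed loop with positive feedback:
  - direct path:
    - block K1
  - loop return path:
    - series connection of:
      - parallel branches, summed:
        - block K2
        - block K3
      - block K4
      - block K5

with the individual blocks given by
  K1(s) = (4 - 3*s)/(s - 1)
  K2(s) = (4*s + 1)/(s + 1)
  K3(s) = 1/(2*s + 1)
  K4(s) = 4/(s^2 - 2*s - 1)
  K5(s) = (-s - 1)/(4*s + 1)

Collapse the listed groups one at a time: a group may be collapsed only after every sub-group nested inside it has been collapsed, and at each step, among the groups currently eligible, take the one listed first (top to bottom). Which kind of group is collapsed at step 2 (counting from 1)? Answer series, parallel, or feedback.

1. combine K2, K3 in parallel
2. combine (K2+K3), K4, K5 in series
3. collapse the loop (K1 forward, ((K2+K3)*K4*K5) return)
Step 2: series.

Final answer: series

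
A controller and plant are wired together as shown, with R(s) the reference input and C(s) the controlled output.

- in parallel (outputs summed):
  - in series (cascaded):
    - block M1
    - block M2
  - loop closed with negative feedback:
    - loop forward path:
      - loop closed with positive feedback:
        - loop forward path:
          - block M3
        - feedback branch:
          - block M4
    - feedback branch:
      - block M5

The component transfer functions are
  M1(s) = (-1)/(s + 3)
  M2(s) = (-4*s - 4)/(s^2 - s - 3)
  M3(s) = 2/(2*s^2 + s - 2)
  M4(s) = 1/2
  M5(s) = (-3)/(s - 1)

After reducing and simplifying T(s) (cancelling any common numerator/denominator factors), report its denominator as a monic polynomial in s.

Reducing step by step:

Step 1 - cascade M1, M2, giving (4*s + 4)/(s^3 + 2*s^2 - 6*s - 9)
Step 2 - collapse the loop (M3 forward, M4 return), giving 2/(2*s^2 + s - 3)
Step 3 - collapse the loop ([M3/(1-M3*M4)] forward, M5 return), giving (2*s - 2)/(2*s^3 - s^2 - 4*s - 3)
Step 4 - combine (M1*M2), [[M3/(1-M3*M4)]/(1+[M3/(1-M3*M4)]*M5)] in parallel, giving (10*s^4 + 6*s^3 - 36*s^2 - 34*s + 6)/(2*s^6 + 3*s^5 - 18*s^4 - 23*s^3 + 27*s^2 + 54*s + 27)
The result of step 4 is T(s) in lowest terms. Its denominator has leading coefficient 2; dividing the denominator through by 2 makes it monic.

Answer: s^6 + 3*s^5/2 - 9*s^4 - 23*s^3/2 + 27*s^2/2 + 27*s + 27/2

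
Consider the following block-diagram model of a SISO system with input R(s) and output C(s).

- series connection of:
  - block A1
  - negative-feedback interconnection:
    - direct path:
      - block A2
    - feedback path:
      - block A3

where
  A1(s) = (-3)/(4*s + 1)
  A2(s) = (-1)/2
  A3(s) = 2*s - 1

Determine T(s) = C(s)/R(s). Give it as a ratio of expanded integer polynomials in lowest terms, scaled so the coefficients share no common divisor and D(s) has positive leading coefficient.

Step 1. apply the feedback formula to A2, A3; result 1/(2*s - 3)
Step 2. combine A1, [A2/(1+A2*A3)] in series: this yields T(s), and no further normalization is needed

Answer: (-3)/(8*s^2 - 10*s - 3)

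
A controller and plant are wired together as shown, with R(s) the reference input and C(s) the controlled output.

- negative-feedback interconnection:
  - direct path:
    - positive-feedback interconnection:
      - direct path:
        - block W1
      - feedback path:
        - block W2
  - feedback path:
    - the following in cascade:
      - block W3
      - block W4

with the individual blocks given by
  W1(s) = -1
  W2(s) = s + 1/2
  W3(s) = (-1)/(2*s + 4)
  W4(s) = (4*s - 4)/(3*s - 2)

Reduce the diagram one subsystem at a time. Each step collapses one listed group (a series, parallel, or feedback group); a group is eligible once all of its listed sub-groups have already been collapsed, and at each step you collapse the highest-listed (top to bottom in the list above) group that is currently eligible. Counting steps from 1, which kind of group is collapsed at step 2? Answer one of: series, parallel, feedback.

[1] apply the feedback formula to W1, W2
[2] reduce the series chain W3, W4
[3] collapse the loop ([W1/(1-W1*W2)] forward, (W3*W4) return)
Step 2 collapses a series group.

Final answer: series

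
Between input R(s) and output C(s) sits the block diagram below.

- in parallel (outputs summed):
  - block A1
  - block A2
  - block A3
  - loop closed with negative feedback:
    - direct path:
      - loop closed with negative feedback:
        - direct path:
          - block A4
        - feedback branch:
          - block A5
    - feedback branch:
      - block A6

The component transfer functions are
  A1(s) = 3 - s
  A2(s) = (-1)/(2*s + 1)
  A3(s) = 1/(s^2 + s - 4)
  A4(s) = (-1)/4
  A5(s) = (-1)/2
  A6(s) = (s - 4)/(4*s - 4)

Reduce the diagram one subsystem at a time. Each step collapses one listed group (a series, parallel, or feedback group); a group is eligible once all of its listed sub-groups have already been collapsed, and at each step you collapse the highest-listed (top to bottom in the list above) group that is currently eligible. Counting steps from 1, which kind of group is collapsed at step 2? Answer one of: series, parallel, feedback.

The answer is feedback.

Reasoning:
Step 1: close the feedback loop around A4, A5
Step 2: collapse the loop ([A4/(1+A4*A5)] forward, A6 return)
Step 3: reduce the parallel group A1, A2, A3, [[A4/(1+A4*A5)]/(1+[A4/(1+A4*A5)]*A6)]
So the answer for step 2 is feedback.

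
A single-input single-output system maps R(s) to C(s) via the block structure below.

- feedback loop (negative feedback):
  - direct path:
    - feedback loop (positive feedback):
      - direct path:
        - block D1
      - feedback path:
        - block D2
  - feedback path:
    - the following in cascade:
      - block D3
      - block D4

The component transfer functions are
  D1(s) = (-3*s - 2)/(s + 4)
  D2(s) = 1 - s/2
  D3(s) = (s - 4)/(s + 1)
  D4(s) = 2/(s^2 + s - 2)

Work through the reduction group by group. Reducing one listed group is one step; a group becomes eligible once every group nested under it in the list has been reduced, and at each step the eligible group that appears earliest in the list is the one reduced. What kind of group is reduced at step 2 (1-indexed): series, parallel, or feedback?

Step 1 - collapse the loop (D1 forward, D2 return)
Step 2 - reduce the series chain D3, D4
Step 3 - apply the feedback formula to [D1/(1-D1*D2)], (D3*D4)
Step 2: series.

Final answer: series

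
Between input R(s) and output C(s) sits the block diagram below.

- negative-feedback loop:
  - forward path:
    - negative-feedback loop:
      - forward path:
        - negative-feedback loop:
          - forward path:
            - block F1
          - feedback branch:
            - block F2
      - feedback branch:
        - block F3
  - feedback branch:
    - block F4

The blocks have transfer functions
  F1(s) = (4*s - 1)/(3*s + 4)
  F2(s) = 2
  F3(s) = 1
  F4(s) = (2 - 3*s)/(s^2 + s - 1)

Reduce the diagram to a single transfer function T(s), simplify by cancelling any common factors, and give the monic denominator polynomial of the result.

Reducing step by step:

[1] reduce the feedback loop with forward F1 and return F2 gives (4*s - 1)/(11*s + 2)
[2] apply the feedback formula to [F1/(1+F1*F2)], F3 gives (4*s - 1)/(15*s + 1)
[3] apply the feedback formula to [[F1/(1+F1*F2)]/(1+[F1/(1+F1*F2)]*F3)], F4 gives (4*s^3 + 3*s^2 - 5*s + 1)/(15*s^3 + 4*s^2 - 3*s - 3)
The result of step 3 is T(s) in lowest terms. Its denominator has leading coefficient 15; dividing the denominator through by 15 makes it monic.

Answer: s^3 + 4*s^2/15 - s/5 - 1/5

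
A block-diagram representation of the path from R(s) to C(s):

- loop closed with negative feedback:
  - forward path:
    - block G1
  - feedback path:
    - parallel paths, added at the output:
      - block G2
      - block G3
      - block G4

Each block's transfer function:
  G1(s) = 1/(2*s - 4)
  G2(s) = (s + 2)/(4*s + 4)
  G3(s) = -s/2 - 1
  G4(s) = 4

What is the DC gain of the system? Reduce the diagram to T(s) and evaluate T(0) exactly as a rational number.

1. add G2, G3, G4 (parallel); result (-2*s^2 + 11*s + 14)/(4*s + 4)
2. close the feedback loop around G1, (G2+G3+G4); result (4*s + 4)/(6*s^2 + 3*s - 2)
That last expression is T(s); at s = 0 only the constant terms survive, so T(0) = 4/(-2) = -2.

Therefore the answer is -2.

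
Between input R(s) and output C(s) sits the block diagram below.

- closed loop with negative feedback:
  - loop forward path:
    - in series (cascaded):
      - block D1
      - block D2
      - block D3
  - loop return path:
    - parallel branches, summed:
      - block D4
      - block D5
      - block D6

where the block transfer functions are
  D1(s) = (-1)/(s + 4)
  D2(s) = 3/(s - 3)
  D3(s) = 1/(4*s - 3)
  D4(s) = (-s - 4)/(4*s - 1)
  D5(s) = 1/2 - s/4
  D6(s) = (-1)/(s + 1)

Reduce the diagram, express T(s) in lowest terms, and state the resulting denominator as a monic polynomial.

First reduce the diagram to T(s).

1. reduce the series chain D1, D2, D3 -> (-3)/(4*s^3 + s^2 - 51*s + 36)
2. parallel reduction of D4, D5, D6 -> (-4*s^3 + s^2 - 29*s - 14)/(16*s^2 + 12*s - 4)
3. feedback reduction of (D1*D2*D3), (D4+D5+D6) -> (-48*s^2 - 36*s + 12)/(64*s^5 + 64*s^4 - 808*s^3 - 43*s^2 + 723*s - 102)
The result of step 3 is T(s) in lowest terms. Its denominator has leading coefficient 64; dividing the denominator through by 64 makes it monic.

Answer: s^5 + s^4 - 101*s^3/8 - 43*s^2/64 + 723*s/64 - 51/32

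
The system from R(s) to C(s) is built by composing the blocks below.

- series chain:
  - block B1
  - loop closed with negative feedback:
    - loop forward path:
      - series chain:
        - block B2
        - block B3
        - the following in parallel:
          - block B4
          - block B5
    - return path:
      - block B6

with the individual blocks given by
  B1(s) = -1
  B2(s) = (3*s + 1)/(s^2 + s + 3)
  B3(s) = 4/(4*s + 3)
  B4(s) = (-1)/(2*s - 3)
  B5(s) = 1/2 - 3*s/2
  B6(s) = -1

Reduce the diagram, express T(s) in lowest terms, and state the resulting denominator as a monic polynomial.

Step 1. combine B4, B5 in parallel = (-6*s^2 + 11*s - 5)/(4*s - 6)
Step 2. combine B2, B3, (B4+B5) in series = (-36*s^3 + 54*s^2 - 8*s - 10)/(8*s^4 + 2*s^3 + 9*s^2 - 27*s - 27)
Step 3. collapse the loop ((B2*B3*(B4+B5)) forward, B6 return) = (-36*s^3 + 54*s^2 - 8*s - 10)/(8*s^4 + 38*s^3 - 45*s^2 - 19*s - 17)
Step 4. combine B1, [(B2*B3*(B4+B5))/(1+(B2*B3*(B4+B5))*B6)] in series = (36*s^3 - 54*s^2 + 8*s + 10)/(8*s^4 + 38*s^3 - 45*s^2 - 19*s - 17)
That last expression is T(s), already simplified. Scaling its denominator by 1/8 (the reciprocal of the leading coefficient) yields the monic denominator.

Hence the answer: s^4 + 19*s^3/4 - 45*s^2/8 - 19*s/8 - 17/8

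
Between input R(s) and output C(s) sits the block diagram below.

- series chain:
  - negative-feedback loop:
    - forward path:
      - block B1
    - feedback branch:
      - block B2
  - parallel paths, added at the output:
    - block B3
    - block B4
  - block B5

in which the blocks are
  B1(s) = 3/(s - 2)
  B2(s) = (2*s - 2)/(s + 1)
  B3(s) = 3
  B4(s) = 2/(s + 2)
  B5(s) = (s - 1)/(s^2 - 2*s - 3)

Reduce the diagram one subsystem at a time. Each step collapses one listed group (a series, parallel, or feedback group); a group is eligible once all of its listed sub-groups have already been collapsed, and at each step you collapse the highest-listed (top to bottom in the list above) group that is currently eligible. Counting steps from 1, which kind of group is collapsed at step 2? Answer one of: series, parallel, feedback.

Step 1 - collapse the loop (B1 forward, B2 return)
Step 2 - reduce the parallel group B3, B4
Step 3 - multiply [B1/(1+B1*B2)], (B3+B4), B5 (series)
At step 2 the group reduced is parallel.

Final answer: parallel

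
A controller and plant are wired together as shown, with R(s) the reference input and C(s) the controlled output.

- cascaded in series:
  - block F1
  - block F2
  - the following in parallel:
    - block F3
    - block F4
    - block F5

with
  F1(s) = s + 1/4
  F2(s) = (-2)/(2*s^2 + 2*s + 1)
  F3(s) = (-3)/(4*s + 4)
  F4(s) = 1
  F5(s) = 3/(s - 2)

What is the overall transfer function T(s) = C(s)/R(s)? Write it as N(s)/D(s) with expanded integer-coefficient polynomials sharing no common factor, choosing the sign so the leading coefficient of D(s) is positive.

1. parallel reduction of F3, F4, F5: (4*s^2 + 5*s + 10)/(4*s^2 - 4*s - 8)
2. combine F1, F2, (F3+F4+F5) in series: this yields T(s), and no further normalization is needed

Final answer: (-16*s^3 - 24*s^2 - 45*s - 10)/(16*s^4 - 40*s^2 - 40*s - 16)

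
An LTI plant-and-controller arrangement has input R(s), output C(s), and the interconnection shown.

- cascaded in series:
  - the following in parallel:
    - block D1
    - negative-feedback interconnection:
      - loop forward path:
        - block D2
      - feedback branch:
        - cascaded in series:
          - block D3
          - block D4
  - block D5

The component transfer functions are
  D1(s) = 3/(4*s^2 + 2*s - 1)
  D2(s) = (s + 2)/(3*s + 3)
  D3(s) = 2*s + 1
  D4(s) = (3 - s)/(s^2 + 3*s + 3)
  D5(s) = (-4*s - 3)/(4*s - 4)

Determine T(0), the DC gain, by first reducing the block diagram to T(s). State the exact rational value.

Step 1. reduce the series chain D3, D4; result (-2*s^2 + 5*s + 3)/(s^2 + 3*s + 3)
Step 2. reduce the feedback loop with forward D2 and return (D3*D4); result (s^3 + 5*s^2 + 9*s + 6)/(s^3 + 13*s^2 + 31*s + 15)
Step 3. combine D1, [D2/(1+D2*(D3*D4))] in parallel; result (4*s^5 + 22*s^4 + 48*s^3 + 76*s^2 + 96*s + 39)/(4*s^5 + 54*s^4 + 149*s^3 + 109*s^2 - s - 15)
Step 4. cascade (D1+[D2/(1+D2*(D3*D4))]), D5; result (-16*s^6 - 100*s^5 - 258*s^4 - 448*s^3 - 612*s^2 - 444*s - 117)/(16*s^6 + 200*s^5 + 380*s^4 - 160*s^3 - 440*s^2 - 56*s + 60)
Evaluating the step-4 result (the overall T(s)) at s = 0 gives T(0) = -117/60 = -39/20.

Hence the answer: -39/20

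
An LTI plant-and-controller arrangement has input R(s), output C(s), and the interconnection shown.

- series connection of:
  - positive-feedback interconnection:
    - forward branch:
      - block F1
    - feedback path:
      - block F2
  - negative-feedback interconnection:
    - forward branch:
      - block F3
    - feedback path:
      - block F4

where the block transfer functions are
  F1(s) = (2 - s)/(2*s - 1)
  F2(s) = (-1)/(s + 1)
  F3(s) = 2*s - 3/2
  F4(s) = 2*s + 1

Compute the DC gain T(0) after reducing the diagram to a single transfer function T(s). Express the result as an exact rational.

(1) apply the feedback formula to F1, F2 = (-s^2 + s + 2)/(2*s^2 + 1)
(2) feedback reduction of F3, F4 = (4*s - 3)/(8*s^2 - 2*s - 1)
(3) series reduction of [F1/(1-F1*F2)], [F3/(1+F3*F4)] = (-4*s^3 + 7*s^2 + 5*s - 6)/(16*s^4 - 4*s^3 + 6*s^2 - 2*s - 1)
That last expression is T(s); at s = 0 only the constant terms survive, so T(0) = -6/(-1) = 6.

Hence the answer: 6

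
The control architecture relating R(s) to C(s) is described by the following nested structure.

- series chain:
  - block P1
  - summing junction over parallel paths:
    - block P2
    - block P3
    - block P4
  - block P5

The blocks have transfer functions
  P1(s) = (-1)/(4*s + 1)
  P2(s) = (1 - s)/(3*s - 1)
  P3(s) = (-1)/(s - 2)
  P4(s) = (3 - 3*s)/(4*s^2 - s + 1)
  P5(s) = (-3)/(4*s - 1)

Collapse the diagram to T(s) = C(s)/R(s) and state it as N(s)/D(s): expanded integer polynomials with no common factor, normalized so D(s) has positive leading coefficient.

The answer is (-12*s^4 - 24*s^3 + 75*s^2 - 78*s + 15)/(192*s^6 - 496*s^5 + 276*s^4 - 113*s^3 + 14*s^2 + 9*s - 2).

Reasoning:
Step 1 - reduce the parallel group P2, P3, P4; result (-4*s^4 - 8*s^3 + 25*s^2 - 26*s + 5)/(12*s^4 - 31*s^3 + 18*s^2 - 9*s + 2)
Step 2 - combine P1, (P2+P3+P4), P5 in series, which is the overall transfer function T(s) = C(s)/R(s) in lowest terms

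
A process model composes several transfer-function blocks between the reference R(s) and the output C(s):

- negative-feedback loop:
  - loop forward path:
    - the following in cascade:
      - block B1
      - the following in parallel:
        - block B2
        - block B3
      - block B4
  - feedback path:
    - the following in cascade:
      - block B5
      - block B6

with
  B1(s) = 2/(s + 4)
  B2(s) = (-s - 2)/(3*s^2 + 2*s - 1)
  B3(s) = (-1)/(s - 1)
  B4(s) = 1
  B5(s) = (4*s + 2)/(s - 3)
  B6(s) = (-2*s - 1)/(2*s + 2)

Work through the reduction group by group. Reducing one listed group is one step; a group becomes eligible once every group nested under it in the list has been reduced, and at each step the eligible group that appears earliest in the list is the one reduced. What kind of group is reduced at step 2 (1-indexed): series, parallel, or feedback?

[1] parallel reduction of B2, B3
[2] reduce the series chain B1, (B2+B3), B4
[3] multiply B5, B6 (series)
[4] reduce the feedback loop with forward (B1*(B2+B3)*B4) and return (B5*B6)
At step 2 the group reduced is series.

Hence the answer: series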